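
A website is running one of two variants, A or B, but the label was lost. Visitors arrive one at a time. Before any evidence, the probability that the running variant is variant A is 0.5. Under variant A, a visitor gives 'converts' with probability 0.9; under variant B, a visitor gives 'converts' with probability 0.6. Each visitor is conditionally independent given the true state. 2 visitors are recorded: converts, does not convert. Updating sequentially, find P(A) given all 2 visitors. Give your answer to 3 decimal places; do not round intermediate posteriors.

Each posterior becomes the prior for the next update.
After 'converts': P(A) = 0.9·0.5000 / (0.9·0.5000 + 0.6·0.5000) ≈ 0.6000
After 'does not convert': P(A) = 0.1·0.6000 / (0.1·0.6000 + 0.4·0.4000) ≈ 0.2727

0.273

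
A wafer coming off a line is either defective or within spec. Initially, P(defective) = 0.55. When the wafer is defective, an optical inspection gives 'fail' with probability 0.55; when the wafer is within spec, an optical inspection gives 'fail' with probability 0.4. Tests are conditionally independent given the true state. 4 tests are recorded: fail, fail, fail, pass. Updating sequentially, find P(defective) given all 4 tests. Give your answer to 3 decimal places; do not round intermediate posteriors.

After 'fail': P(defective) = 0.55·0.5500 / (0.55·0.5500 + 0.4·0.4500) ≈ 0.6269
After 'fail': P(defective) = 0.55·0.6269 / (0.55·0.6269 + 0.4·0.3731) ≈ 0.6980
After 'fail': P(defective) = 0.55·0.6980 / (0.55·0.6980 + 0.4·0.3020) ≈ 0.7606
After 'pass': P(defective) = 0.45·0.7606 / (0.45·0.7606 + 0.6·0.2394) ≈ 0.7044

0.704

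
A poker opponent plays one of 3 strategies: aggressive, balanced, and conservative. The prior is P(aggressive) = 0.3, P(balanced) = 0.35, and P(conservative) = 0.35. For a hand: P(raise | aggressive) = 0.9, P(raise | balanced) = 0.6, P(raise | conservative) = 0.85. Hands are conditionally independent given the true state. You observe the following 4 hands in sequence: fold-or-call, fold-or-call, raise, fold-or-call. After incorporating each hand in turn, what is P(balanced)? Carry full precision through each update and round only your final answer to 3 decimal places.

0.913

After 'fold-or-call': normaliser = 0.1·0.3000 + 0.4·0.3500 + 0.15·0.3500; P(aggressive) ≈ 0.1348, P(balanced) ≈ 0.6292, P(conservative) ≈ 0.2360
After 'fold-or-call': normaliser = 0.1·0.1348 + 0.4·0.6292 + 0.15·0.2360; P(aggressive) ≈ 0.0449, P(balanced) ≈ 0.8374, P(conservative) ≈ 0.1178
After 'raise': normaliser = 0.9·0.0449 + 0.6·0.8374 + 0.85·0.1178; P(aggressive) ≈ 0.0628, P(balanced) ≈ 0.7815, P(conservative) ≈ 0.1557
After 'fold-or-call': normaliser = 0.1·0.0628 + 0.4·0.7815 + 0.15·0.1557; P(aggressive) ≈ 0.0183, P(balanced) ≈ 0.9134, P(conservative) ≈ 0.0682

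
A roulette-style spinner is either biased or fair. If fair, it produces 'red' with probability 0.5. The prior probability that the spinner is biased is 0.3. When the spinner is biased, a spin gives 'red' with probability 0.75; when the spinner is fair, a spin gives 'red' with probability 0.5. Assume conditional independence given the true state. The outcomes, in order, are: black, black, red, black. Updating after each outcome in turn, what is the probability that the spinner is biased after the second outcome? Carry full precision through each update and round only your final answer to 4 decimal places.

0.0968

After 'black': P(biased) = 0.25·0.3000 / (0.25·0.3000 + 0.5·0.7000) ≈ 0.1765
After 'black': P(biased) = 0.25·0.1765 / (0.25·0.1765 + 0.5·0.8235) ≈ 0.0968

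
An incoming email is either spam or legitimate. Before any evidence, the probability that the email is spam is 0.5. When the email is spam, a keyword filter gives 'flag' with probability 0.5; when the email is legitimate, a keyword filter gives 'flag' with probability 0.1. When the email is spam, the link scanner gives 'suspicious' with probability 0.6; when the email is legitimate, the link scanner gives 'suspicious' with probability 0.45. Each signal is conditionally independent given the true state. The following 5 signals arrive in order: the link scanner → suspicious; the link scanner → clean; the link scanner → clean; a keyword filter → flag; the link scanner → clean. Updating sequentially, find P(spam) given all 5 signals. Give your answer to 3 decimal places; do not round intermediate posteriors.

After the link scanner='suspicious': P(spam) = 0.6·0.5000 / (0.6·0.5000 + 0.45·0.5000) ≈ 0.5714
After the link scanner='clean': P(spam) = 0.4·0.5714 / (0.4·0.5714 + 0.55·0.4286) ≈ 0.4923
After the link scanner='clean': P(spam) = 0.4·0.4923 / (0.4·0.4923 + 0.55·0.5077) ≈ 0.4136
After a keyword filter='flag': P(spam) = 0.5·0.4136 / (0.5·0.4136 + 0.1·0.5864) ≈ 0.7791
After the link scanner='clean': P(spam) = 0.4·0.7791 / (0.4·0.7791 + 0.55·0.2209) ≈ 0.7195

0.719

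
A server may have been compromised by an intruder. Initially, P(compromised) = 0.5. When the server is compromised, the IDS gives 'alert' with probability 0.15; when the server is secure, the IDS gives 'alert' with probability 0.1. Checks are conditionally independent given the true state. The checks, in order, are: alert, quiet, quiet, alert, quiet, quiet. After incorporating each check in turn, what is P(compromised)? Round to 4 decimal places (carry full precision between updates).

Each posterior becomes the prior for the next update.
After 'alert': P(compromised) = 0.15·0.5000 / (0.15·0.5000 + 0.1·0.5000) ≈ 0.6000
After 'quiet': P(compromised) = 0.85·0.6000 / (0.85·0.6000 + 0.9·0.4000) ≈ 0.5862
After 'quiet': P(compromised) = 0.85·0.5862 / (0.85·0.5862 + 0.9·0.4138) ≈ 0.5723
After 'alert': P(compromised) = 0.15·0.5723 / (0.15·0.5723 + 0.1·0.4277) ≈ 0.6674
After 'quiet': P(compromised) = 0.85·0.6674 / (0.85·0.6674 + 0.9·0.3326) ≈ 0.6546
After 'quiet': P(compromised) = 0.85·0.6546 / (0.85·0.6546 + 0.9·0.3454) ≈ 0.6416

0.6416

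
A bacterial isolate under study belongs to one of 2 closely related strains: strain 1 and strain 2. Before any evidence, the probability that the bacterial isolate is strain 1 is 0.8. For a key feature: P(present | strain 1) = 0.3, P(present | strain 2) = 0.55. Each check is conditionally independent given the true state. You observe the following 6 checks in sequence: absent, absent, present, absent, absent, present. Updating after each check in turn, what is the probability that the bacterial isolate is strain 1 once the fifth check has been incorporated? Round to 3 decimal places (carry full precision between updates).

After 'absent': P(strain 1) = 0.7·0.8000 / (0.7·0.8000 + 0.45·0.2000) ≈ 0.8615
After 'absent': P(strain 1) = 0.7·0.8615 / (0.7·0.8615 + 0.45·0.1385) ≈ 0.9064
After 'present': P(strain 1) = 0.3·0.9064 / (0.3·0.9064 + 0.55·0.0936) ≈ 0.8408
After 'absent': P(strain 1) = 0.7·0.8408 / (0.7·0.8408 + 0.45·0.1592) ≈ 0.8915
After 'absent': P(strain 1) = 0.7·0.8915 / (0.7·0.8915 + 0.45·0.1085) ≈ 0.9274

0.927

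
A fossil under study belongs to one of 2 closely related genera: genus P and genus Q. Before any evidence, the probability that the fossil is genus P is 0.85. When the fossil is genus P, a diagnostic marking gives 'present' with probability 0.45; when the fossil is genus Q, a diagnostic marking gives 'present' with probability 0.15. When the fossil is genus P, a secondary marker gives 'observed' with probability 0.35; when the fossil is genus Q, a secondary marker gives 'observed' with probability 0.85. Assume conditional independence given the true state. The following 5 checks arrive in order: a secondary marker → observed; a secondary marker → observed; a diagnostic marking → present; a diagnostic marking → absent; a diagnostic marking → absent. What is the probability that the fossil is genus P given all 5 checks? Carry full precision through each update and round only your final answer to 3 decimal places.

0.547

After a secondary marker='observed': P(genus P) = 0.35·0.8500 / (0.35·0.8500 + 0.85·0.1500) ≈ 0.7000
After a secondary marker='observed': P(genus P) = 0.35·0.7000 / (0.35·0.7000 + 0.85·0.3000) ≈ 0.4900
After a diagnostic marking='present': P(genus P) = 0.45·0.4900 / (0.45·0.4900 + 0.15·0.5100) ≈ 0.7424
After a diagnostic marking='absent': P(genus P) = 0.55·0.7424 / (0.55·0.7424 + 0.85·0.2576) ≈ 0.6510
After a diagnostic marking='absent': P(genus P) = 0.55·0.6510 / (0.55·0.6510 + 0.85·0.3490) ≈ 0.5469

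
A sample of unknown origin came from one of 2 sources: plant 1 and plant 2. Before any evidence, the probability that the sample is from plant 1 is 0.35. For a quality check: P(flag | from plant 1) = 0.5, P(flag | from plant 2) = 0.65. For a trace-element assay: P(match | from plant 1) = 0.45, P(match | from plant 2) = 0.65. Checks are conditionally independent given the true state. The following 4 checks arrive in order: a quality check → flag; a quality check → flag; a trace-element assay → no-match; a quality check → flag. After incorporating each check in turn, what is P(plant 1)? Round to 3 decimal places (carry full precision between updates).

0.278

After a quality check='flag': P(plant 1) = 0.5·0.3500 / (0.5·0.3500 + 0.65·0.6500) ≈ 0.2929
After a quality check='flag': P(plant 1) = 0.5·0.2929 / (0.5·0.2929 + 0.65·0.7071) ≈ 0.2416
After a trace-element assay='no-match': P(plant 1) = 0.55·0.2416 / (0.55·0.2416 + 0.35·0.7584) ≈ 0.3336
After a quality check='flag': P(plant 1) = 0.5·0.3336 / (0.5·0.3336 + 0.65·0.6664) ≈ 0.2781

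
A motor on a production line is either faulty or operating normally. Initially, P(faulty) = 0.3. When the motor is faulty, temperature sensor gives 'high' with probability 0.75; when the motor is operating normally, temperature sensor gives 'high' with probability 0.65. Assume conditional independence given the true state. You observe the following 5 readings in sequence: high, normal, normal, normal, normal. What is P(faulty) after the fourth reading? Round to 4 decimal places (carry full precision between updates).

After 'high': P(faulty) = 0.75·0.3000 / (0.75·0.3000 + 0.65·0.7000) ≈ 0.3309
After 'normal': P(faulty) = 0.25·0.3309 / (0.25·0.3309 + 0.35·0.6691) ≈ 0.2610
After 'normal': P(faulty) = 0.25·0.2610 / (0.25·0.2610 + 0.35·0.7390) ≈ 0.2015
After 'normal': P(faulty) = 0.25·0.2015 / (0.25·0.2015 + 0.35·0.7985) ≈ 0.1527

0.1527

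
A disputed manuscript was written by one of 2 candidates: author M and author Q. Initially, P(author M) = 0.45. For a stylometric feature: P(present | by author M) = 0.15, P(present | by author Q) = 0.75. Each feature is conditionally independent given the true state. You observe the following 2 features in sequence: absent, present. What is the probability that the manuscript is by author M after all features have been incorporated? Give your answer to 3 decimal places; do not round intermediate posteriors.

0.357

Each posterior becomes the prior for the next update.
After 'absent': P(author M) = 0.85·0.4500 / (0.85·0.4500 + 0.25·0.5500) ≈ 0.7356
After 'present': P(author M) = 0.15·0.7356 / (0.15·0.7356 + 0.75·0.2644) ≈ 0.3575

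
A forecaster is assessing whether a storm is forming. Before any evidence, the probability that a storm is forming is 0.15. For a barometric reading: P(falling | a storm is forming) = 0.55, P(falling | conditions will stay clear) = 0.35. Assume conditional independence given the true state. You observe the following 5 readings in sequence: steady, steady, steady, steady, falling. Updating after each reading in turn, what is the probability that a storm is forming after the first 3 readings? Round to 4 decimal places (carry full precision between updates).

After 'steady': P(storm) = 0.45·0.1500 / (0.45·0.1500 + 0.65·0.8500) ≈ 0.1089
After 'steady': P(storm) = 0.45·0.1089 / (0.45·0.1089 + 0.65·0.8911) ≈ 0.0780
After 'steady': P(storm) = 0.45·0.0780 / (0.45·0.0780 + 0.65·0.9220) ≈ 0.0553

0.0553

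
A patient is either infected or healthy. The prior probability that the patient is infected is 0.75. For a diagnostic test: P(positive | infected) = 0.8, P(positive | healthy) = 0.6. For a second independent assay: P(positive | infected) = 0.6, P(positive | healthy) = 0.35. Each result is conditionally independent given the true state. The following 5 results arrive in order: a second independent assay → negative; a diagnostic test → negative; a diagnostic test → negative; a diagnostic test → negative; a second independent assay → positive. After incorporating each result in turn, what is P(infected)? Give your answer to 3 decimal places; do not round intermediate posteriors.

Apply Bayes' rule sequentially, carrying P(infected) forward.
After a second independent assay='negative': P(infected) = 0.4·0.7500 / (0.4·0.7500 + 0.65·0.2500) ≈ 0.6486
After a diagnostic test='negative': P(infected) = 0.2·0.6486 / (0.2·0.6486 + 0.4·0.3514) ≈ 0.4800
After a diagnostic test='negative': P(infected) = 0.2·0.4800 / (0.2·0.4800 + 0.4·0.5200) ≈ 0.3158
After a diagnostic test='negative': P(infected) = 0.2·0.3158 / (0.2·0.3158 + 0.4·0.6842) ≈ 0.1875
After a second independent assay='positive': P(infected) = 0.6·0.1875 / (0.6·0.1875 + 0.35·0.8125) ≈ 0.2835

0.283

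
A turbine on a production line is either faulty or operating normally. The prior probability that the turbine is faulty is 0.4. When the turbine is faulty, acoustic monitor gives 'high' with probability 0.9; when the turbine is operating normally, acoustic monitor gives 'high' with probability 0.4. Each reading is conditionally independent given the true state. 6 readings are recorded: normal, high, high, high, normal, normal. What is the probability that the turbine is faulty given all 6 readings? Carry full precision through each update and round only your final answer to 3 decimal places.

After 'normal': P(faulty) = 0.1·0.4000 / (0.1·0.4000 + 0.6·0.6000) ≈ 0.1000
After 'high': P(faulty) = 0.9·0.1000 / (0.9·0.1000 + 0.4·0.9000) ≈ 0.2000
After 'high': P(faulty) = 0.9·0.2000 / (0.9·0.2000 + 0.4·0.8000) ≈ 0.3600
After 'high': P(faulty) = 0.9·0.3600 / (0.9·0.3600 + 0.4·0.6400) ≈ 0.5586
After 'normal': P(faulty) = 0.1·0.5586 / (0.1·0.5586 + 0.6·0.4414) ≈ 0.1742
After 'normal': P(faulty) = 0.1·0.1742 / (0.1·0.1742 + 0.6·0.8258) ≈ 0.0340

0.034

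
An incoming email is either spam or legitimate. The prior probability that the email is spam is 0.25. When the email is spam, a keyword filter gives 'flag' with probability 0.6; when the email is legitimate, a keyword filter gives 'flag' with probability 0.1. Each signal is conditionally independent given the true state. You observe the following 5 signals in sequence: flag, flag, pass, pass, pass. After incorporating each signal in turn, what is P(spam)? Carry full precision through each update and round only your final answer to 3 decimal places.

After 'flag': P(spam) = 0.6·0.2500 / (0.6·0.2500 + 0.1·0.7500) ≈ 0.6667
After 'flag': P(spam) = 0.6·0.6667 / (0.6·0.6667 + 0.1·0.3333) ≈ 0.9231
After 'pass': P(spam) = 0.4·0.9231 / (0.4·0.9231 + 0.9·0.0769) ≈ 0.8421
After 'pass': P(spam) = 0.4·0.8421 / (0.4·0.8421 + 0.9·0.1579) ≈ 0.7033
After 'pass': P(spam) = 0.4·0.7033 / (0.4·0.7033 + 0.9·0.2967) ≈ 0.5130

0.513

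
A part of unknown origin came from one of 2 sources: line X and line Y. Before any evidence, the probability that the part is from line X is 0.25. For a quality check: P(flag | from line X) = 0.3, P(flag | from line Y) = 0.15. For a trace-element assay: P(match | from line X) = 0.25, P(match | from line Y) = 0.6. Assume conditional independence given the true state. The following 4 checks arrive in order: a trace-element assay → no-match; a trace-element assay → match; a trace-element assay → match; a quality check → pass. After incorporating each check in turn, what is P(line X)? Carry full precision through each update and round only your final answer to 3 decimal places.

After a trace-element assay='no-match': P(line X) = 0.75·0.2500 / (0.75·0.2500 + 0.4·0.7500) ≈ 0.3846
After a trace-element assay='match': P(line X) = 0.25·0.3846 / (0.25·0.3846 + 0.6·0.6154) ≈ 0.2066
After a trace-element assay='match': P(line X) = 0.25·0.2066 / (0.25·0.2066 + 0.6·0.7934) ≈ 0.0979
After a quality check='pass': P(line X) = 0.7·0.0979 / (0.7·0.0979 + 0.85·0.9021) ≈ 0.0820

0.082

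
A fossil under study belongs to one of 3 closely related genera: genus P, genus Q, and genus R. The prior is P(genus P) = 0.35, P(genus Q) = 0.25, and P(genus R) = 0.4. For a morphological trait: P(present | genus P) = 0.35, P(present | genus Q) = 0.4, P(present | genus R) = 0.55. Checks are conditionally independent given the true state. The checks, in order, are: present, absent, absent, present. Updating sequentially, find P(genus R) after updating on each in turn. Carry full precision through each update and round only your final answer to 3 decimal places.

0.430

After 'present': normaliser = 0.35·0.3500 + 0.4·0.2500 + 0.55·0.4000; P(genus P) ≈ 0.2768, P(genus Q) ≈ 0.2260, P(genus R) ≈ 0.4972
After 'absent': normaliser = 0.65·0.2768 + 0.6·0.2260 + 0.45·0.4972; P(genus P) ≈ 0.3337, P(genus Q) ≈ 0.2514, P(genus R) ≈ 0.4149
After 'absent': normaliser = 0.65·0.3337 + 0.6·0.2514 + 0.45·0.4149; P(genus P) ≈ 0.3912, P(genus Q) ≈ 0.2721, P(genus R) ≈ 0.3367
After 'present': normaliser = 0.35·0.3912 + 0.4·0.2721 + 0.55·0.3367; P(genus P) ≈ 0.3177, P(genus Q) ≈ 0.2526, P(genus R) ≈ 0.4297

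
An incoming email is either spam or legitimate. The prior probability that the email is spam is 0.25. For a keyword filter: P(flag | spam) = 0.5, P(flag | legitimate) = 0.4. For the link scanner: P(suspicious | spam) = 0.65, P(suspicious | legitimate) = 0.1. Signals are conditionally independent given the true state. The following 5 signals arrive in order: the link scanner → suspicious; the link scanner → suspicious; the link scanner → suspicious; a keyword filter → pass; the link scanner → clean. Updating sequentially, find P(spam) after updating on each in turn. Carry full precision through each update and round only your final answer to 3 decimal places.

0.967

After the link scanner='suspicious': P(spam) = 0.65·0.2500 / (0.65·0.2500 + 0.1·0.7500) ≈ 0.6842
After the link scanner='suspicious': P(spam) = 0.65·0.6842 / (0.65·0.6842 + 0.1·0.3158) ≈ 0.9337
After the link scanner='suspicious': P(spam) = 0.65·0.9337 / (0.65·0.9337 + 0.1·0.0663) ≈ 0.9892
After a keyword filter='pass': P(spam) = 0.5·0.9892 / (0.5·0.9892 + 0.6·0.0108) ≈ 0.9871
After the link scanner='clean': P(spam) = 0.35·0.9871 / (0.35·0.9871 + 0.9·0.0129) ≈ 0.9674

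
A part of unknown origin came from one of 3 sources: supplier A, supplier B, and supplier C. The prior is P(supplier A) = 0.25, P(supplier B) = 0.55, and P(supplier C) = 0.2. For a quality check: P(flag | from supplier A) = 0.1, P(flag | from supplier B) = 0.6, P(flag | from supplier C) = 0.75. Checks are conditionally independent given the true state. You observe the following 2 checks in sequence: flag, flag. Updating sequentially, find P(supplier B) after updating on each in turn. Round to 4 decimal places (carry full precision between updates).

0.6326

After 'flag': normaliser = 0.1·0.2500 + 0.6·0.5500 + 0.75·0.2000; P(supplier A) ≈ 0.0495, P(supplier B) ≈ 0.6535, P(supplier C) ≈ 0.2970
After 'flag': normaliser = 0.1·0.0495 + 0.6·0.6535 + 0.75·0.2970; P(supplier A) ≈ 0.0080, P(supplier B) ≈ 0.6326, P(supplier C) ≈ 0.3594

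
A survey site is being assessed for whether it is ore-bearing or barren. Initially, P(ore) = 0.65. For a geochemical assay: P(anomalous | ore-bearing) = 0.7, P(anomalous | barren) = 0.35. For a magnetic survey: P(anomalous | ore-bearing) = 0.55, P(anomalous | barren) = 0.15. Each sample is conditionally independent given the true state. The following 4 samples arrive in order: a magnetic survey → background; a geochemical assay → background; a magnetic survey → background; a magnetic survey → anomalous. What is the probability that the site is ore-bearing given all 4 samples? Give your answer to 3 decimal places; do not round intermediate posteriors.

0.468

Each posterior becomes the prior for the next update.
After a magnetic survey='background': P(ore) = 0.45·0.6500 / (0.45·0.6500 + 0.85·0.3500) ≈ 0.4958
After a geochemical assay='background': P(ore) = 0.3·0.4958 / (0.3·0.4958 + 0.65·0.5042) ≈ 0.3121
After a magnetic survey='background': P(ore) = 0.45·0.3121 / (0.45·0.3121 + 0.85·0.6879) ≈ 0.1937
After a magnetic survey='anomalous': P(ore) = 0.55·0.1937 / (0.55·0.1937 + 0.15·0.8063) ≈ 0.4683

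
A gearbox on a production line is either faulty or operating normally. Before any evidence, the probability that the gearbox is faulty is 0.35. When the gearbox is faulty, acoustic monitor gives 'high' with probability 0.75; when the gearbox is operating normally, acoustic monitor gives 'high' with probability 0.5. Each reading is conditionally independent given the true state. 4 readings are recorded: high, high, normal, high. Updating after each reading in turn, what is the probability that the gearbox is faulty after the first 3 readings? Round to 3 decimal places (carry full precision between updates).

0.377

After 'high': P(faulty) = 0.75·0.3500 / (0.75·0.3500 + 0.5·0.6500) ≈ 0.4468
After 'high': P(faulty) = 0.75·0.4468 / (0.75·0.4468 + 0.5·0.5532) ≈ 0.5478
After 'normal': P(faulty) = 0.25·0.5478 / (0.25·0.5478 + 0.5·0.4522) ≈ 0.3772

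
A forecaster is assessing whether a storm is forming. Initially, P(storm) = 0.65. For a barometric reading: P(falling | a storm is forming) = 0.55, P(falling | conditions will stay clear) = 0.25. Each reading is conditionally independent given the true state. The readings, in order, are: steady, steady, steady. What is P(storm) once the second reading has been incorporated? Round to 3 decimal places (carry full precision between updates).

0.401

Apply Bayes' rule sequentially, carrying P(storm) forward.
After 'steady': P(storm) = 0.45·0.6500 / (0.45·0.6500 + 0.75·0.3500) ≈ 0.5270
After 'steady': P(storm) = 0.45·0.5270 / (0.45·0.5270 + 0.75·0.4730) ≈ 0.4007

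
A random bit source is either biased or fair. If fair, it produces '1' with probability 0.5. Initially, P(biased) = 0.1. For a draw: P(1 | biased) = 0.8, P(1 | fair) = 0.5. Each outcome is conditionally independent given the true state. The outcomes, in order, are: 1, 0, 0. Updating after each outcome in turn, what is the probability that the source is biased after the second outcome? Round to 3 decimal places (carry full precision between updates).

After '1': P(biased) = 0.8·0.1000 / (0.8·0.1000 + 0.5·0.9000) ≈ 0.1509
After '0': P(biased) = 0.2·0.1509 / (0.2·0.1509 + 0.5·0.8491) ≈ 0.0664

0.066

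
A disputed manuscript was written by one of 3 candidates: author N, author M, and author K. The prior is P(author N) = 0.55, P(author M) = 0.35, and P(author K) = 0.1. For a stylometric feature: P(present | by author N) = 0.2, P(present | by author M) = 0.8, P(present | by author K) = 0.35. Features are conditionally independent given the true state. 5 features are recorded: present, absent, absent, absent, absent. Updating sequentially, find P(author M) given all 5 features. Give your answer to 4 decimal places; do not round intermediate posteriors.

After 'present': normaliser = 0.2·0.5500 + 0.8·0.3500 + 0.35·0.1000; P(author N) ≈ 0.2588, P(author M) ≈ 0.6588, P(author K) ≈ 0.0824
After 'absent': normaliser = 0.8·0.2588 + 0.2·0.6588 + 0.65·0.0824; P(author N) ≈ 0.5277, P(author M) ≈ 0.3358, P(author K) ≈ 0.1364
After 'absent': normaliser = 0.8·0.5277 + 0.2·0.3358 + 0.65·0.1364; P(author N) ≈ 0.7304, P(author M) ≈ 0.1162, P(author K) ≈ 0.1534
After 'absent': normaliser = 0.8·0.7304 + 0.2·0.1162 + 0.65·0.1534; P(author N) ≈ 0.8261, P(author M) ≈ 0.0329, P(author K) ≈ 0.1410
After 'absent': normaliser = 0.8·0.8261 + 0.2·0.0329 + 0.65·0.1410; P(author N) ≈ 0.8706, P(author M) ≈ 0.0087, P(author K) ≈ 0.1207

0.0087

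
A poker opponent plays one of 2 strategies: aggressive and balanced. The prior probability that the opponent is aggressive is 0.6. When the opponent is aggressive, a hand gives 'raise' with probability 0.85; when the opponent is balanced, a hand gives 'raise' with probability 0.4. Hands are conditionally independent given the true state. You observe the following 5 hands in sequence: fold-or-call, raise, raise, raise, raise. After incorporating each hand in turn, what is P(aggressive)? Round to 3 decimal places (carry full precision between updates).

0.884

After 'fold-or-call': P(aggressive) = 0.15·0.6000 / (0.15·0.6000 + 0.6·0.4000) ≈ 0.2727
After 'raise': P(aggressive) = 0.85·0.2727 / (0.85·0.2727 + 0.4·0.7273) ≈ 0.4435
After 'raise': P(aggressive) = 0.85·0.4435 / (0.85·0.4435 + 0.4·0.5565) ≈ 0.6287
After 'raise': P(aggressive) = 0.85·0.6287 / (0.85·0.6287 + 0.4·0.3713) ≈ 0.7825
After 'raise': P(aggressive) = 0.85·0.7825 / (0.85·0.7825 + 0.4·0.2175) ≈ 0.8843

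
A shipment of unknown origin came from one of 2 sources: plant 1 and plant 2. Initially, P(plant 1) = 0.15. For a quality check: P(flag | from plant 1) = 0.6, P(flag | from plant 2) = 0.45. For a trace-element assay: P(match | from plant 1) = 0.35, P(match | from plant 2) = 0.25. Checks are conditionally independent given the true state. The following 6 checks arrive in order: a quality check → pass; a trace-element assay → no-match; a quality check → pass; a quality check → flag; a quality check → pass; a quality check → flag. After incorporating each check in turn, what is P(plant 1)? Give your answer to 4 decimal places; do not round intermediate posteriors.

0.0947

Each posterior becomes the prior for the next update.
After a quality check='pass': P(plant 1) = 0.4·0.1500 / (0.4·0.1500 + 0.55·0.8500) ≈ 0.1137
After a trace-element assay='no-match': P(plant 1) = 0.65·0.1137 / (0.65·0.1137 + 0.75·0.8863) ≈ 0.1001
After a quality check='pass': P(plant 1) = 0.4·0.1001 / (0.4·0.1001 + 0.55·0.8999) ≈ 0.0748
After a quality check='flag': P(plant 1) = 0.6·0.0748 / (0.6·0.0748 + 0.45·0.9252) ≈ 0.0974
After a quality check='pass': P(plant 1) = 0.4·0.0974 / (0.4·0.0974 + 0.55·0.9026) ≈ 0.0727
After a quality check='flag': P(plant 1) = 0.6·0.0727 / (0.6·0.0727 + 0.45·0.9273) ≈ 0.0947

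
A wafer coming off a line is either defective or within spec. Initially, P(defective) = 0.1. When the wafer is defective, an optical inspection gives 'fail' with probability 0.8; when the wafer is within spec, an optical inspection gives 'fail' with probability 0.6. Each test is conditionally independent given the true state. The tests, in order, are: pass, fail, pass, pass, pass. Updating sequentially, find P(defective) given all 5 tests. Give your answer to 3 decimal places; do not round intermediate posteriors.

After 'pass': P(defective) = 0.2·0.1000 / (0.2·0.1000 + 0.4·0.9000) ≈ 0.0526
After 'fail': P(defective) = 0.8·0.0526 / (0.8·0.0526 + 0.6·0.9474) ≈ 0.0690
After 'pass': P(defective) = 0.2·0.0690 / (0.2·0.0690 + 0.4·0.9310) ≈ 0.0357
After 'pass': P(defective) = 0.2·0.0357 / (0.2·0.0357 + 0.4·0.9643) ≈ 0.0182
After 'pass': P(defective) = 0.2·0.0182 / (0.2·0.0182 + 0.4·0.9818) ≈ 0.0092

0.009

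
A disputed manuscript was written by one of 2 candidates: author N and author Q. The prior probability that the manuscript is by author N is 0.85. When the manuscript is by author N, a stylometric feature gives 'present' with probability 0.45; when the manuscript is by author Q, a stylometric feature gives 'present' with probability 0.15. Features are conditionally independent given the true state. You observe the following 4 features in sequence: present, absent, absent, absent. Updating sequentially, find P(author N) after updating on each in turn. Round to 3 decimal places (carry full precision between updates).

0.822

After 'present': P(author N) = 0.45·0.8500 / (0.45·0.8500 + 0.15·0.1500) ≈ 0.9444
After 'absent': P(author N) = 0.55·0.9444 / (0.55·0.9444 + 0.85·0.0556) ≈ 0.9167
After 'absent': P(author N) = 0.55·0.9167 / (0.55·0.9167 + 0.85·0.0833) ≈ 0.8768
After 'absent': P(author N) = 0.55·0.8768 / (0.55·0.8768 + 0.85·0.1232) ≈ 0.8216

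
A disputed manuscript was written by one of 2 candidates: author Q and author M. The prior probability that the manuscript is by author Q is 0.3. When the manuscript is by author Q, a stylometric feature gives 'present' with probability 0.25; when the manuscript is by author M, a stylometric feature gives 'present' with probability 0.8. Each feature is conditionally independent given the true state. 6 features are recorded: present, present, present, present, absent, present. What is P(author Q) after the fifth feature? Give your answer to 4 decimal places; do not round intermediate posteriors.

After 'present': P(author Q) = 0.25·0.3000 / (0.25·0.3000 + 0.8·0.7000) ≈ 0.1181
After 'present': P(author Q) = 0.25·0.1181 / (0.25·0.1181 + 0.8·0.8819) ≈ 0.0402
After 'present': P(author Q) = 0.25·0.0402 / (0.25·0.0402 + 0.8·0.9598) ≈ 0.0129
After 'present': P(author Q) = 0.25·0.0129 / (0.25·0.0129 + 0.8·0.9871) ≈ 0.0041
After 'absent': P(author Q) = 0.75·0.0041 / (0.75·0.0041 + 0.2·0.9959) ≈ 0.0151

0.0151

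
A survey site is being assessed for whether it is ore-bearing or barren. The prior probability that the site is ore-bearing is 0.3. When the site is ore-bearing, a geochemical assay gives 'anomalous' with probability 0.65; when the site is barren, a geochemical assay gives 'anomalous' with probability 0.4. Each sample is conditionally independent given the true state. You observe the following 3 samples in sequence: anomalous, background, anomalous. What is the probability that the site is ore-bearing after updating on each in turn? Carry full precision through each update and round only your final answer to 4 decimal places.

0.3976

After 'anomalous': P(ore) = 0.65·0.3000 / (0.65·0.3000 + 0.4·0.7000) ≈ 0.4105
After 'background': P(ore) = 0.35·0.4105 / (0.35·0.4105 + 0.6·0.5895) ≈ 0.2889
After 'anomalous': P(ore) = 0.65·0.2889 / (0.65·0.2889 + 0.4·0.7111) ≈ 0.3976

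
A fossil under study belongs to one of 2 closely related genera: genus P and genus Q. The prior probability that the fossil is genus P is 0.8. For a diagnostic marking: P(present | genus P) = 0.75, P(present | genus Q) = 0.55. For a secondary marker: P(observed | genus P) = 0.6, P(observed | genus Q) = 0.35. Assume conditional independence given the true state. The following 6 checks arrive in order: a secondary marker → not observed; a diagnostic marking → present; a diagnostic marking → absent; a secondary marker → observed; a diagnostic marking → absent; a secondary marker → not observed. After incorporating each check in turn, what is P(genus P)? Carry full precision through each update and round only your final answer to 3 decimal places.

0.522

After a secondary marker='not observed': P(genus P) = 0.4·0.8000 / (0.4·0.8000 + 0.65·0.2000) ≈ 0.7111
After a diagnostic marking='present': P(genus P) = 0.75·0.7111 / (0.75·0.7111 + 0.55·0.2889) ≈ 0.7705
After a diagnostic marking='absent': P(genus P) = 0.25·0.7705 / (0.25·0.7705 + 0.45·0.2295) ≈ 0.6509
After a secondary marker='observed': P(genus P) = 0.6·0.6509 / (0.6·0.6509 + 0.35·0.3491) ≈ 0.7617
After a diagnostic marking='absent': P(genus P) = 0.25·0.7617 / (0.25·0.7617 + 0.45·0.2383) ≈ 0.6398
After a secondary marker='not observed': P(genus P) = 0.4·0.6398 / (0.4·0.6398 + 0.65·0.3602) ≈ 0.5222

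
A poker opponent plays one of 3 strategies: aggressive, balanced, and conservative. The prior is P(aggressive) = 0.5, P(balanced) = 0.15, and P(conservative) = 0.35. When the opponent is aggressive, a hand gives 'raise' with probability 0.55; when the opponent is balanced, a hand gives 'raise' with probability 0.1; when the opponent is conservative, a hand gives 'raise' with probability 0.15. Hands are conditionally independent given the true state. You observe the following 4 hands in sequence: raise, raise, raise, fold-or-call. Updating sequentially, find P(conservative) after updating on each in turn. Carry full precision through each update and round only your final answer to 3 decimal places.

After 'raise': normaliser = 0.55·0.5000 + 0.1·0.1500 + 0.15·0.3500; P(aggressive) ≈ 0.8029, P(balanced) ≈ 0.0438, P(conservative) ≈ 0.1533
After 'raise': normaliser = 0.55·0.8029 + 0.1·0.0438 + 0.15·0.1533; P(aggressive) ≈ 0.9416, P(balanced) ≈ 0.0093, P(conservative) ≈ 0.0490
After 'raise': normaliser = 0.55·0.9416 + 0.1·0.0093 + 0.15·0.0490; P(aggressive) ≈ 0.9842, P(balanced) ≈ 0.0018, P(conservative) ≈ 0.0140
After 'fold-or-call': normaliser = 0.45·0.9842 + 0.9·0.0018 + 0.85·0.0140; P(aggressive) ≈ 0.9705, P(balanced) ≈ 0.0035, P(conservative) ≈ 0.0260

0.026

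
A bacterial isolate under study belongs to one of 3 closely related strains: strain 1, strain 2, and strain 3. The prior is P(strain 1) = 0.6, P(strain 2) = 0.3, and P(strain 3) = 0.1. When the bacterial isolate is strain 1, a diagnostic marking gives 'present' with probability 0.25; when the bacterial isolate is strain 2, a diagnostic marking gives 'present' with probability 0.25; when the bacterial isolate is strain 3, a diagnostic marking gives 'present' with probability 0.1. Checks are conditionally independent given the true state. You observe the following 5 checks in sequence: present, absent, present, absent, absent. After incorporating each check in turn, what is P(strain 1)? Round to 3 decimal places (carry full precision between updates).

0.647

After 'present': normaliser = 0.25·0.6000 + 0.25·0.3000 + 0.1·0.1000; P(strain 1) ≈ 0.6383, P(strain 2) ≈ 0.3191, P(strain 3) ≈ 0.0426
After 'absent': normaliser = 0.75·0.6383 + 0.75·0.3191 + 0.9·0.0426; P(strain 1) ≈ 0.6329, P(strain 2) ≈ 0.3165, P(strain 3) ≈ 0.0506
After 'present': normaliser = 0.25·0.6329 + 0.25·0.3165 + 0.1·0.0506; P(strain 1) ≈ 0.6527, P(strain 2) ≈ 0.3264, P(strain 3) ≈ 0.0209
After 'absent': normaliser = 0.75·0.6527 + 0.75·0.3264 + 0.9·0.0209; P(strain 1) ≈ 0.6500, P(strain 2) ≈ 0.3250, P(strain 3) ≈ 0.0250
After 'absent': normaliser = 0.75·0.6500 + 0.75·0.3250 + 0.9·0.0250; P(strain 1) ≈ 0.6468, P(strain 2) ≈ 0.3234, P(strain 3) ≈ 0.0298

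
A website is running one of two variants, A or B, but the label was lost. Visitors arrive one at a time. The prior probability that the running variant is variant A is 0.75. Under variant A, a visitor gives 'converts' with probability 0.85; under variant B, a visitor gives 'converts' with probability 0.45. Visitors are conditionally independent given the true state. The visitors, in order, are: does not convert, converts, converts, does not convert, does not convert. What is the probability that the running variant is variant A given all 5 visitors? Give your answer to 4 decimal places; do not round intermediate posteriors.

0.1784

After 'does not convert': P(A) = 0.15·0.7500 / (0.15·0.7500 + 0.55·0.2500) ≈ 0.4500
After 'converts': P(A) = 0.85·0.4500 / (0.85·0.4500 + 0.45·0.5500) ≈ 0.6071
After 'converts': P(A) = 0.85·0.6071 / (0.85·0.6071 + 0.45·0.3929) ≈ 0.7448
After 'does not convert': P(A) = 0.15·0.7448 / (0.15·0.7448 + 0.55·0.2552) ≈ 0.4433
After 'does not convert': P(A) = 0.15·0.4433 / (0.15·0.4433 + 0.55·0.5567) ≈ 0.1784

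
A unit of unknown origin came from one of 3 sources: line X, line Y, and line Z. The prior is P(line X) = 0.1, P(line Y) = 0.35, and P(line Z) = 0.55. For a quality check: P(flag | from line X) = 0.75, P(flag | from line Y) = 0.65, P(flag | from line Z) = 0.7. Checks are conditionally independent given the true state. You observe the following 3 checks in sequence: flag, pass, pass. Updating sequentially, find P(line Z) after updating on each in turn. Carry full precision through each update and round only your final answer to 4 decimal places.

0.5156

After 'flag': normaliser = 0.75·0.1000 + 0.65·0.3500 + 0.7·0.5500; P(line X) ≈ 0.1091, P(line Y) ≈ 0.3309, P(line Z) ≈ 0.5600
After 'pass': normaliser = 0.25·0.1091 + 0.35·0.3309 + 0.3·0.5600; P(line X) ≈ 0.0877, P(line Y) ≈ 0.3723, P(line Z) ≈ 0.5400
After 'pass': normaliser = 0.25·0.0877 + 0.35·0.3723 + 0.3·0.5400; P(line X) ≈ 0.0697, P(line Y) ≈ 0.4147, P(line Z) ≈ 0.5156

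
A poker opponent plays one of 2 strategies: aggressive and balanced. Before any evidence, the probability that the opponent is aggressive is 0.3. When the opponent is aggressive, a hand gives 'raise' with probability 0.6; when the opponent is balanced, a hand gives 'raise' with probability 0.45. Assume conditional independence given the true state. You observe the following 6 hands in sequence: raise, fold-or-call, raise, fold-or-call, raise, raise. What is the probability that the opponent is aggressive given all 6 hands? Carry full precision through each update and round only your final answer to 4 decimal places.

After 'raise': P(aggressive) = 0.6·0.3000 / (0.6·0.3000 + 0.45·0.7000) ≈ 0.3636
After 'fold-or-call': P(aggressive) = 0.4·0.3636 / (0.4·0.3636 + 0.55·0.6364) ≈ 0.2936
After 'raise': P(aggressive) = 0.6·0.2936 / (0.6·0.2936 + 0.45·0.7064) ≈ 0.3565
After 'fold-or-call': P(aggressive) = 0.4·0.3565 / (0.4·0.3565 + 0.55·0.6435) ≈ 0.2872
After 'raise': P(aggressive) = 0.6·0.2872 / (0.6·0.2872 + 0.45·0.7128) ≈ 0.3495
After 'raise': P(aggressive) = 0.6·0.3495 / (0.6·0.3495 + 0.45·0.6505) ≈ 0.4174

0.4174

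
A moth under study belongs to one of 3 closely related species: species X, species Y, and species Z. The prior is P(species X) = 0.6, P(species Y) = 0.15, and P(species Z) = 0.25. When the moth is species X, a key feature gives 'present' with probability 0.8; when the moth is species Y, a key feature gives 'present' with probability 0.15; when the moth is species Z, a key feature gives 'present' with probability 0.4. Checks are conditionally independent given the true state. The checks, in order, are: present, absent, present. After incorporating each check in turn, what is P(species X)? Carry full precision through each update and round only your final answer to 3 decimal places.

After 'present': normaliser = 0.8·0.6000 + 0.15·0.1500 + 0.4·0.2500; P(species X) ≈ 0.7967, P(species Y) ≈ 0.0373, P(species Z) ≈ 0.1660
After 'absent': normaliser = 0.2·0.7967 + 0.85·0.0373 + 0.6·0.1660; P(species X) ≈ 0.5482, P(species Y) ≈ 0.1092, P(species Z) ≈ 0.3426
After 'present': normaliser = 0.8·0.5482 + 0.15·0.1092 + 0.4·0.3426; P(species X) ≈ 0.7408, P(species Y) ≈ 0.0277, P(species Z) ≈ 0.2315

0.741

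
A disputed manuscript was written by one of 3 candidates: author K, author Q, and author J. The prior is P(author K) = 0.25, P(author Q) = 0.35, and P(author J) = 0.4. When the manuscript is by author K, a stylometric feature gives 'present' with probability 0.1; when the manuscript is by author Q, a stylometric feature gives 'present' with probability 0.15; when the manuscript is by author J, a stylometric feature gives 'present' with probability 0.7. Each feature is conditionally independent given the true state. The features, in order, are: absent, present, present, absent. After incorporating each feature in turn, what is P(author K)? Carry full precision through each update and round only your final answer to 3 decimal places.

0.080

After 'absent': normaliser = 0.9·0.2500 + 0.85·0.3500 + 0.3·0.4000; P(author K) ≈ 0.3502, P(author Q) ≈ 0.4630, P(author J) ≈ 0.1868
After 'present': normaliser = 0.1·0.3502 + 0.15·0.4630 + 0.7·0.1868; P(author K) ≈ 0.1489, P(author Q) ≈ 0.2953, P(author J) ≈ 0.5558
After 'present': normaliser = 0.1·0.1489 + 0.15·0.2953 + 0.7·0.5558; P(author K) ≈ 0.0332, P(author Q) ≈ 0.0988, P(author J) ≈ 0.8680
After 'absent': normaliser = 0.9·0.0332 + 0.85·0.0988 + 0.3·0.8680; P(author K) ≈ 0.0799, P(author Q) ≈ 0.2244, P(author J) ≈ 0.6957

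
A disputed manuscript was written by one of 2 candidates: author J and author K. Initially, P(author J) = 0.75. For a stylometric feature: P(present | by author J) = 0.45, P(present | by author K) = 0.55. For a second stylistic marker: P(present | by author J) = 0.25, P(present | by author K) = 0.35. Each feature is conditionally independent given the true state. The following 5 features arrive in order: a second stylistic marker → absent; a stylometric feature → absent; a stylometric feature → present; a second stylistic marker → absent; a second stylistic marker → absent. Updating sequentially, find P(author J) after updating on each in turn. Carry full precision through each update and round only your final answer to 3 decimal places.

0.822

Each posterior becomes the prior for the next update.
After a second stylistic marker='absent': P(author J) = 0.75·0.7500 / (0.75·0.7500 + 0.65·0.2500) ≈ 0.7759
After a stylometric feature='absent': P(author J) = 0.55·0.7759 / (0.55·0.7759 + 0.45·0.2241) ≈ 0.8088
After a stylometric feature='present': P(author J) = 0.45·0.8088 / (0.45·0.8088 + 0.55·0.1912) ≈ 0.7759
After a second stylistic marker='absent': P(author J) = 0.75·0.7759 / (0.75·0.7759 + 0.65·0.2241) ≈ 0.7998
After a second stylistic marker='absent': P(author J) = 0.75·0.7998 / (0.75·0.7998 + 0.65·0.2002) ≈ 0.8217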